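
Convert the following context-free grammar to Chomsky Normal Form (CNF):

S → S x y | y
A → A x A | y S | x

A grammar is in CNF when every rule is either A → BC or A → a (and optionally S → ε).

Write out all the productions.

TX → x; TY → y; S → y; A → x; S → S X0; X0 → TX TY; A → A X1; X1 → TX A; A → TY S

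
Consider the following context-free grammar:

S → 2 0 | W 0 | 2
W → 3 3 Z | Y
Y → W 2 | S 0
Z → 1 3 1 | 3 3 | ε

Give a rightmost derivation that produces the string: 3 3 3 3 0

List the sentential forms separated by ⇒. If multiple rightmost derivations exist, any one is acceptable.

S ⇒ W 0 ⇒ 3 3 Z 0 ⇒ 3 3 3 3 0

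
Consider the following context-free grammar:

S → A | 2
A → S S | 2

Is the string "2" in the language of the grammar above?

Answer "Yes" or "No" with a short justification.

Yes - a valid derivation exists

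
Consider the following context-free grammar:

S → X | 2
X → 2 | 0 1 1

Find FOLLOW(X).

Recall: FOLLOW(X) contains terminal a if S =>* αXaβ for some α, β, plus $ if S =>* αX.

We compute FOLLOW(X) using the standard algorithm.
FOLLOW(S) starts with {$}.
FIRST(S) = {0, 2}
FIRST(X) = {0, 2}
FOLLOW(S) = {$}
FOLLOW(X) = {$}
Therefore, FOLLOW(X) = {$}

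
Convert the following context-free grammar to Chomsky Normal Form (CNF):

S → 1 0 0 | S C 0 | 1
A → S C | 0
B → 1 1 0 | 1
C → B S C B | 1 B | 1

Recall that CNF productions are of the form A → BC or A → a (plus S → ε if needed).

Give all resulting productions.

T1 → 1; T0 → 0; S → 1; A → 0; B → 1; C → 1; S → T1 X0; X0 → T0 T0; S → S X1; X1 → C T0; A → S C; B → T1 X2; X2 → T1 T0; C → B X3; X3 → S X4; X4 → C B; C → T1 B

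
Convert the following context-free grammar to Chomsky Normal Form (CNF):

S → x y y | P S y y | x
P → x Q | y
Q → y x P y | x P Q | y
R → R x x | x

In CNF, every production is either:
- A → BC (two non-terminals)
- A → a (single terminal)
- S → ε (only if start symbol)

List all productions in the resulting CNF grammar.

TX → x; TY → y; S → x; P → y; Q → y; R → x; S → TX X0; X0 → TY TY; S → P X1; X1 → S X2; X2 → TY TY; P → TX Q; Q → TY X3; X3 → TX X4; X4 → P TY; Q → TX X5; X5 → P Q; R → R X6; X6 → TX TX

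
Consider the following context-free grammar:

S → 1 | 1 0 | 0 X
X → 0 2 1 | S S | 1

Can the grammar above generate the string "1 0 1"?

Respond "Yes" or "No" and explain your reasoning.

No - no valid derivation exists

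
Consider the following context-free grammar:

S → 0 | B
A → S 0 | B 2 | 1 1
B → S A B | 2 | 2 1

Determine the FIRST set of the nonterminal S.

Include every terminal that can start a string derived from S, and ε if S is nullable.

We compute FIRST(S) using the standard algorithm.
FIRST(A) = {0, 1, 2}
FIRST(B) = {0, 2}
FIRST(S) = {0, 2}
Therefore, FIRST(S) = {0, 2}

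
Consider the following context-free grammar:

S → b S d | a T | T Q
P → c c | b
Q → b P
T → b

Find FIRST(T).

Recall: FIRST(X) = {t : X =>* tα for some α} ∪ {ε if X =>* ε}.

We compute FIRST(T) using the standard algorithm.
FIRST(P) = {b, c}
FIRST(Q) = {b}
FIRST(S) = {a, b}
FIRST(T) = {b}
Therefore, FIRST(T) = {b}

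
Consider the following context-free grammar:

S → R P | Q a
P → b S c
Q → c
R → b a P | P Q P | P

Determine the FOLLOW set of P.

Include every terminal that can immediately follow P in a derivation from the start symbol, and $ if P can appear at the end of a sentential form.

We compute FOLLOW(P) using the standard algorithm.
FOLLOW(S) starts with {$}.
FIRST(P) = {b}
FIRST(Q) = {c}
FIRST(R) = {b}
FIRST(S) = {b, c}
FOLLOW(P) = {$, b, c}
FOLLOW(Q) = {a, b}
FOLLOW(R) = {b}
FOLLOW(S) = {$, c}
Therefore, FOLLOW(P) = {$, b, c}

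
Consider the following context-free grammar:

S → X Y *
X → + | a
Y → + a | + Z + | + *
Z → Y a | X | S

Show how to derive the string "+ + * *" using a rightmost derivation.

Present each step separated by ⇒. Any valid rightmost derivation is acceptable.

S ⇒ X Y * ⇒ X + * * ⇒ + + * *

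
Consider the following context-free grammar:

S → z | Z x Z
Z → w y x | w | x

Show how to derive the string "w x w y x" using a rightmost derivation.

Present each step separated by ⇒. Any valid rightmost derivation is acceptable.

S ⇒ Z x Z ⇒ Z x w y x ⇒ w x w y x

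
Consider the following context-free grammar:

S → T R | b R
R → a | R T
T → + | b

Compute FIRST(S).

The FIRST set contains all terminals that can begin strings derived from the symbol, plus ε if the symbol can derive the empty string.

We compute FIRST(S) using the standard algorithm.
FIRST(R) = {a}
FIRST(S) = {+, b}
FIRST(T) = {+, b}
Therefore, FIRST(S) = {+, b}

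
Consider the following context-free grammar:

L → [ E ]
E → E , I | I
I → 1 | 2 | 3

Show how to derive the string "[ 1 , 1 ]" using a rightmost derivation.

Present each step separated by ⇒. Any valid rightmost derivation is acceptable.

L ⇒ [ E ] ⇒ [ E , I ] ⇒ [ E , 1 ] ⇒ [ I , 1 ] ⇒ [ 1 , 1 ]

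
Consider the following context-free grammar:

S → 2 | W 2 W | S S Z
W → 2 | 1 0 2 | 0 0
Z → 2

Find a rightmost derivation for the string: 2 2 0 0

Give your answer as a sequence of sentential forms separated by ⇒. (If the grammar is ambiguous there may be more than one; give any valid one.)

S ⇒ W 2 W ⇒ W 2 0 0 ⇒ 2 2 0 0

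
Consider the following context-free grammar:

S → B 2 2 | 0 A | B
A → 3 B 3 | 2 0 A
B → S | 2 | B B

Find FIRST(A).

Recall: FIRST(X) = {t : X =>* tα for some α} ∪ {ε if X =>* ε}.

We compute FIRST(A) using the standard algorithm.
FIRST(A) = {2, 3}
FIRST(B) = {0, 2}
FIRST(S) = {0, 2}
Therefore, FIRST(A) = {2, 3}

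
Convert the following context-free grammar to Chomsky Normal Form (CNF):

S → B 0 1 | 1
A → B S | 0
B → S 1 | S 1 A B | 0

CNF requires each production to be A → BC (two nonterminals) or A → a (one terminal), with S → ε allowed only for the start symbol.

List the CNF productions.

T0 → 0; T1 → 1; S → 1; A → 0; B → 0; S → B X0; X0 → T0 T1; A → B S; B → S T1; B → S X1; X1 → T1 X2; X2 → A B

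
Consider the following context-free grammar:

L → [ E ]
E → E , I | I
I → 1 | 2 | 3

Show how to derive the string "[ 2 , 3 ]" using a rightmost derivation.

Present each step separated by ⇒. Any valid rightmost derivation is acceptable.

L ⇒ [ E ] ⇒ [ E , I ] ⇒ [ E , 3 ] ⇒ [ I , 3 ] ⇒ [ 2 , 3 ]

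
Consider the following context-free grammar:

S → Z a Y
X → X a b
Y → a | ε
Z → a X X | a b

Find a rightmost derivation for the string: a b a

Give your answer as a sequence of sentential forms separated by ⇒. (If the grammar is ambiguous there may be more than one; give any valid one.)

S ⇒ Z a Y ⇒ Z a ⇒ a b a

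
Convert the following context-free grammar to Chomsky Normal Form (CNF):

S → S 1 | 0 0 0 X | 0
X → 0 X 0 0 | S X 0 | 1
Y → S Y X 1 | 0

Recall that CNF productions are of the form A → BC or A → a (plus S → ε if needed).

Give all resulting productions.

T1 → 1; T0 → 0; S → 0; X → 1; Y → 0; S → S T1; S → T0 X0; X0 → T0 X1; X1 → T0 X; X → T0 X2; X2 → X X3; X3 → T0 T0; X → S X4; X4 → X T0; Y → S X5; X5 → Y X6; X6 → X T1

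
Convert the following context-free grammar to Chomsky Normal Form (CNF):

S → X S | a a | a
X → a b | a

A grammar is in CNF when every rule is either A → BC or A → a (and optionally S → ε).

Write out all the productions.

TA → a; S → a; TB → b; X → a; S → X S; S → TA TA; X → TA TB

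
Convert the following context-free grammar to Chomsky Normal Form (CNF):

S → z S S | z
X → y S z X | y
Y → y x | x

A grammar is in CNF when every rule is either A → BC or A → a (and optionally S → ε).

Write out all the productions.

TZ → z; S → z; TY → y; X → y; TX → x; Y → x; S → TZ X0; X0 → S S; X → TY X1; X1 → S X2; X2 → TZ X; Y → TY TX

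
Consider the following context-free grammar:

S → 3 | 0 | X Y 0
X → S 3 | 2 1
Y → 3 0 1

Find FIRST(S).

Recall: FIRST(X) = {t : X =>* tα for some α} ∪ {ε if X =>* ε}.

We compute FIRST(S) using the standard algorithm.
FIRST(S) = {0, 2, 3}
FIRST(X) = {0, 2, 3}
FIRST(Y) = {3}
Therefore, FIRST(S) = {0, 2, 3}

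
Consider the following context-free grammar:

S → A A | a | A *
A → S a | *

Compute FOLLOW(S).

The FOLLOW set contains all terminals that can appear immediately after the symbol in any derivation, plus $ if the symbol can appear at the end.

We compute FOLLOW(S) using the standard algorithm.
FOLLOW(S) starts with {$}.
FIRST(A) = {*, a}
FIRST(S) = {*, a}
FOLLOW(A) = {$, *, a}
FOLLOW(S) = {$, a}
Therefore, FOLLOW(S) = {$, a}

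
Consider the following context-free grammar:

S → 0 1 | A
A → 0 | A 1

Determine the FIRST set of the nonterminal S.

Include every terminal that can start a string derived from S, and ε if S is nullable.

We compute FIRST(S) using the standard algorithm.
FIRST(A) = {0}
FIRST(S) = {0}
Therefore, FIRST(S) = {0}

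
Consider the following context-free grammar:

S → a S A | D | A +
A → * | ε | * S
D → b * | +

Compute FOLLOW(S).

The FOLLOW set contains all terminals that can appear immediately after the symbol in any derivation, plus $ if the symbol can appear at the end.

We compute FOLLOW(S) using the standard algorithm.
FOLLOW(S) starts with {$}.
FIRST(A) = {*, ε}
FIRST(D) = {+, b}
FIRST(S) = {*, +, a, b}
FOLLOW(A) = {$, *, +}
FOLLOW(D) = {$, *, +}
FOLLOW(S) = {$, *, +}
Therefore, FOLLOW(S) = {$, *, +}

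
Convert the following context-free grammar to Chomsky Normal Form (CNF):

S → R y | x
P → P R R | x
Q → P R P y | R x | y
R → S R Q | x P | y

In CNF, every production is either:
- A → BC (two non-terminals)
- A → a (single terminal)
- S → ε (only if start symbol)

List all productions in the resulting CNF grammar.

TY → y; S → x; P → x; TX → x; Q → y; R → y; S → R TY; P → P X0; X0 → R R; Q → P X1; X1 → R X2; X2 → P TY; Q → R TX; R → S X3; X3 → R Q; R → TX P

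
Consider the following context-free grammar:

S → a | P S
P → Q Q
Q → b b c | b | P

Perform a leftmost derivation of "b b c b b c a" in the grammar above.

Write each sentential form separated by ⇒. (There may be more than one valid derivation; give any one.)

S ⇒ P S ⇒ Q Q S ⇒ b b c Q S ⇒ b b c b b c S ⇒ b b c b b c a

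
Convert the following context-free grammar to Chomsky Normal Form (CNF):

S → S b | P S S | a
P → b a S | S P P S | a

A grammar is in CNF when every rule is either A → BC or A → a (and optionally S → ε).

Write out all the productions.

TB → b; S → a; TA → a; P → a; S → S TB; S → P X0; X0 → S S; P → TB X1; X1 → TA S; P → S X2; X2 → P X3; X3 → P S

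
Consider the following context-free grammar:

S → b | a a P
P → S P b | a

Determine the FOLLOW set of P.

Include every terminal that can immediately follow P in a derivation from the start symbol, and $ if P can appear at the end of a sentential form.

We compute FOLLOW(P) using the standard algorithm.
FOLLOW(S) starts with {$}.
FIRST(P) = {a, b}
FIRST(S) = {a, b}
FOLLOW(P) = {$, a, b}
FOLLOW(S) = {$, a, b}
Therefore, FOLLOW(P) = {$, a, b}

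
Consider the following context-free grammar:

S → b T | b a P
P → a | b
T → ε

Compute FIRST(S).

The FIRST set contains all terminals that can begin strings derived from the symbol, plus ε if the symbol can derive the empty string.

We compute FIRST(S) using the standard algorithm.
FIRST(P) = {a, b}
FIRST(S) = {b}
FIRST(T) = {ε}
Therefore, FIRST(S) = {b}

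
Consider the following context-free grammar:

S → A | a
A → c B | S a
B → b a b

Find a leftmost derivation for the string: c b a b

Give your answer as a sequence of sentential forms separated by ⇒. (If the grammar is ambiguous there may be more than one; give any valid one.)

S ⇒ A ⇒ c B ⇒ c b a b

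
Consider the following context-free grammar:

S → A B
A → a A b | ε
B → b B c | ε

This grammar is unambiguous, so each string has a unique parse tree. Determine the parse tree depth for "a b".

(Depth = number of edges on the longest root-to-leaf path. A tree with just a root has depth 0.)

3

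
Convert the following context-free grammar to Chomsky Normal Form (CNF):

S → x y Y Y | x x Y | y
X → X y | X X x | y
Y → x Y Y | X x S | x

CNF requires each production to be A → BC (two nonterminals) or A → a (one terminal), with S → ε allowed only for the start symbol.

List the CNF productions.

TX → x; TY → y; S → y; X → y; Y → x; S → TX X0; X0 → TY X1; X1 → Y Y; S → TX X2; X2 → TX Y; X → X TY; X → X X3; X3 → X TX; Y → TX X4; X4 → Y Y; Y → X X5; X5 → TX S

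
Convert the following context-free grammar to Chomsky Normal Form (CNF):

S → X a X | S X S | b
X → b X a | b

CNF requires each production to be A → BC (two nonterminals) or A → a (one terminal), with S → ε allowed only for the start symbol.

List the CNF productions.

TA → a; S → b; TB → b; X → b; S → X X0; X0 → TA X; S → S X1; X1 → X S; X → TB X2; X2 → X TA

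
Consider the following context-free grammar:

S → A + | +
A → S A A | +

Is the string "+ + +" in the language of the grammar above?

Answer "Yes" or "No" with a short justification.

No - no valid derivation exists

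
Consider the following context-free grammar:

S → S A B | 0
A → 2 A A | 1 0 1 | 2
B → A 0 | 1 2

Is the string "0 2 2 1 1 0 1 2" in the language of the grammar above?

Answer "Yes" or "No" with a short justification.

No - no valid derivation exists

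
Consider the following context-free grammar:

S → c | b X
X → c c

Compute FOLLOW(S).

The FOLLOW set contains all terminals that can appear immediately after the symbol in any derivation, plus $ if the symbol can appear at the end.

We compute FOLLOW(S) using the standard algorithm.
FOLLOW(S) starts with {$}.
FIRST(S) = {b, c}
FIRST(X) = {c}
FOLLOW(S) = {$}
FOLLOW(X) = {$}
Therefore, FOLLOW(S) = {$}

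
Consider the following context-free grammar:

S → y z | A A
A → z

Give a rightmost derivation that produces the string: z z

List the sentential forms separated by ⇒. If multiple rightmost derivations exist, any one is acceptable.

S ⇒ A A ⇒ A z ⇒ z z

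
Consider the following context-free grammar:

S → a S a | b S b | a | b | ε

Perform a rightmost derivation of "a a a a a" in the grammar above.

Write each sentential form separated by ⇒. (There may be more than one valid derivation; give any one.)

S ⇒ a S a ⇒ a a S a a ⇒ a a a a a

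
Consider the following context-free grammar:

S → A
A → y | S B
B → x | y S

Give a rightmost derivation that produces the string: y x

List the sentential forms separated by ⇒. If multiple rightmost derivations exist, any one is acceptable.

S ⇒ A ⇒ S B ⇒ S x ⇒ A x ⇒ y x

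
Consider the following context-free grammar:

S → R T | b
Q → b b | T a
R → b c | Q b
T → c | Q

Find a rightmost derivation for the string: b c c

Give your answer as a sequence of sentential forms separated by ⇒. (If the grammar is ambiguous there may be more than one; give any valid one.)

S ⇒ R T ⇒ R c ⇒ b c c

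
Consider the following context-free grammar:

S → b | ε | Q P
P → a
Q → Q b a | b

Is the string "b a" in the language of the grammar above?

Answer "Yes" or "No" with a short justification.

Yes - a valid derivation exists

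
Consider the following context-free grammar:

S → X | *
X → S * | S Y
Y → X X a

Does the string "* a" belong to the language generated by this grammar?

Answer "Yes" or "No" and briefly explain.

No - no valid derivation exists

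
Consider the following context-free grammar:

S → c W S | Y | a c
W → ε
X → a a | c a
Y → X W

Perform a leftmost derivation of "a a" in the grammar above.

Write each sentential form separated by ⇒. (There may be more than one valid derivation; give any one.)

S ⇒ Y ⇒ X W ⇒ a a W ⇒ a a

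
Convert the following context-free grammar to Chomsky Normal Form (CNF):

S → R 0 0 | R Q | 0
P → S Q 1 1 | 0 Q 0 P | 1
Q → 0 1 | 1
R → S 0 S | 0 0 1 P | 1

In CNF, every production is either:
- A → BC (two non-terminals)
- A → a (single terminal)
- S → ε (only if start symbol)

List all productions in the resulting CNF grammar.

T0 → 0; S → 0; T1 → 1; P → 1; Q → 1; R → 1; S → R X0; X0 → T0 T0; S → R Q; P → S X1; X1 → Q X2; X2 → T1 T1; P → T0 X3; X3 → Q X4; X4 → T0 P; Q → T0 T1; R → S X5; X5 → T0 S; R → T0 X6; X6 → T0 X7; X7 → T1 P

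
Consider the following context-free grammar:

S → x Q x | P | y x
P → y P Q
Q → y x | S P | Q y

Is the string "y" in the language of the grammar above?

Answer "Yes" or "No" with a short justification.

No - no valid derivation exists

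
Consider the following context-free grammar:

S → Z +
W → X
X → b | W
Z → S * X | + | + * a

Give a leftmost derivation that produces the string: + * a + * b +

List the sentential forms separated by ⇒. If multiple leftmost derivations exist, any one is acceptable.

S ⇒ Z + ⇒ S * X + ⇒ Z + * X + ⇒ + * a + * X + ⇒ + * a + * b +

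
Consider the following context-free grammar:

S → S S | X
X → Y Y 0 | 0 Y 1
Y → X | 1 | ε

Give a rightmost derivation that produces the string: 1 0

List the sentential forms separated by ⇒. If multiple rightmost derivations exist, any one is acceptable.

S ⇒ X ⇒ Y Y 0 ⇒ Y 1 0 ⇒ 1 0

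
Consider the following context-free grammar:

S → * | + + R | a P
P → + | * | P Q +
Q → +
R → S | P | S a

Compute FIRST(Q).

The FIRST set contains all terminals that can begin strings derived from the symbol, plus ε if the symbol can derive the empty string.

We compute FIRST(Q) using the standard algorithm.
FIRST(P) = {*, +}
FIRST(Q) = {+}
FIRST(R) = {*, +, a}
FIRST(S) = {*, +, a}
Therefore, FIRST(Q) = {+}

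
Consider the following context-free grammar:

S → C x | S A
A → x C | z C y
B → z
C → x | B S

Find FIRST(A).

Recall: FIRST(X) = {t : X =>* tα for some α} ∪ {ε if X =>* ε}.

We compute FIRST(A) using the standard algorithm.
FIRST(A) = {x, z}
FIRST(B) = {z}
FIRST(C) = {x, z}
FIRST(S) = {x, z}
Therefore, FIRST(A) = {x, z}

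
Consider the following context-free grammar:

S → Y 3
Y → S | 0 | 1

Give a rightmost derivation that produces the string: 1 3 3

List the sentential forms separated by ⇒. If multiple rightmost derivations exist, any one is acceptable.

S ⇒ Y 3 ⇒ S 3 ⇒ Y 3 3 ⇒ 1 3 3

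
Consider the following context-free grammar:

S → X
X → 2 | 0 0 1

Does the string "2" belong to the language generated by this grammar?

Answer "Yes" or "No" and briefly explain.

Yes - a valid derivation exists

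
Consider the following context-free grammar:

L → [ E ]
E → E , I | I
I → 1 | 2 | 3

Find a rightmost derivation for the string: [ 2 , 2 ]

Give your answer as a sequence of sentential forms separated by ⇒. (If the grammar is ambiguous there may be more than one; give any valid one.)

L ⇒ [ E ] ⇒ [ E , I ] ⇒ [ E , 2 ] ⇒ [ I , 2 ] ⇒ [ 2 , 2 ]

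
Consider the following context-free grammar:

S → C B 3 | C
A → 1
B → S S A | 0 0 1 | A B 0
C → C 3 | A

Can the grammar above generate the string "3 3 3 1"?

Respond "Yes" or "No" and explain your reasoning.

No - no valid derivation exists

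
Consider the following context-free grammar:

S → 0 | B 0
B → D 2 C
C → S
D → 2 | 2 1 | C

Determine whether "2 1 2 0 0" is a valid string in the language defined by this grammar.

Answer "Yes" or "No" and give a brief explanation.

Yes - a valid derivation exists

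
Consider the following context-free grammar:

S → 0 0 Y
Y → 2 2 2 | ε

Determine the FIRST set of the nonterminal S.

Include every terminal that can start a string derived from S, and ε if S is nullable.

We compute FIRST(S) using the standard algorithm.
FIRST(S) = {0}
FIRST(Y) = {2, ε}
Therefore, FIRST(S) = {0}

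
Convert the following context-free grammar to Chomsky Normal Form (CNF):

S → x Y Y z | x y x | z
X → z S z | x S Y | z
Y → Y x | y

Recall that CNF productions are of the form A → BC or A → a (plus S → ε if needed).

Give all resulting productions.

TX → x; TZ → z; TY → y; S → z; X → z; Y → y; S → TX X0; X0 → Y X1; X1 → Y TZ; S → TX X2; X2 → TY TX; X → TZ X3; X3 → S TZ; X → TX X4; X4 → S Y; Y → Y TX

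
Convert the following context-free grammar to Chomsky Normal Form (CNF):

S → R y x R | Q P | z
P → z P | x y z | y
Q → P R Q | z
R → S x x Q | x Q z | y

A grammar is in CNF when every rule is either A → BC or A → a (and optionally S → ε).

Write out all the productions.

TY → y; TX → x; S → z; TZ → z; P → y; Q → z; R → y; S → R X0; X0 → TY X1; X1 → TX R; S → Q P; P → TZ P; P → TX X2; X2 → TY TZ; Q → P X3; X3 → R Q; R → S X4; X4 → TX X5; X5 → TX Q; R → TX X6; X6 → Q TZ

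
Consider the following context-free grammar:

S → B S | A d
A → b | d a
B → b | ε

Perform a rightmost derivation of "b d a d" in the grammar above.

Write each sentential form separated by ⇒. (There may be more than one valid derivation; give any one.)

S ⇒ B S ⇒ B A d ⇒ B d a d ⇒ b d a d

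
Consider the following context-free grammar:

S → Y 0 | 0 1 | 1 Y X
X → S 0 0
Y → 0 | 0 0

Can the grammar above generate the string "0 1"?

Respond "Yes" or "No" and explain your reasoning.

Yes - a valid derivation exists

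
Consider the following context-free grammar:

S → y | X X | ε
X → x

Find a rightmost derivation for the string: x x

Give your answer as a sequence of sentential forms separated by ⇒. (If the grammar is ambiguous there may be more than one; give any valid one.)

S ⇒ X X ⇒ X x ⇒ x x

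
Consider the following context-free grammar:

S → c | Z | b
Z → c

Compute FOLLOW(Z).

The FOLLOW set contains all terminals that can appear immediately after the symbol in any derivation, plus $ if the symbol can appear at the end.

We compute FOLLOW(Z) using the standard algorithm.
FOLLOW(S) starts with {$}.
FIRST(S) = {b, c}
FIRST(Z) = {c}
FOLLOW(S) = {$}
FOLLOW(Z) = {$}
Therefore, FOLLOW(Z) = {$}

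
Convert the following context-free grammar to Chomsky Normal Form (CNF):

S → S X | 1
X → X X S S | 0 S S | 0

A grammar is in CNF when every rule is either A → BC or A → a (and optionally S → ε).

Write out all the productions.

S → 1; T0 → 0; X → 0; S → S X; X → X X0; X0 → X X1; X1 → S S; X → T0 X2; X2 → S S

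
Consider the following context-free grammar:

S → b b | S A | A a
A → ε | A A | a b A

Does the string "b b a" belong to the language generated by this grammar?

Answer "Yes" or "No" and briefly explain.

No - no valid derivation exists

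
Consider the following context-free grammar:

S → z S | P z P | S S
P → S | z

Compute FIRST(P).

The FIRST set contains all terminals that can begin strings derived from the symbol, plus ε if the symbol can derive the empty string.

We compute FIRST(P) using the standard algorithm.
FIRST(P) = {z}
FIRST(S) = {z}
Therefore, FIRST(P) = {z}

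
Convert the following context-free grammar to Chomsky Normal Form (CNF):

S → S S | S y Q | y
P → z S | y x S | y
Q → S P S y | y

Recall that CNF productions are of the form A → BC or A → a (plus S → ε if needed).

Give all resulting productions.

TY → y; S → y; TZ → z; TX → x; P → y; Q → y; S → S S; S → S X0; X0 → TY Q; P → TZ S; P → TY X1; X1 → TX S; Q → S X2; X2 → P X3; X3 → S TY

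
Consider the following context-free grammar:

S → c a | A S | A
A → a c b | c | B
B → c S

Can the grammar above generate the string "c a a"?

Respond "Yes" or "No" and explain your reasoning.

No - no valid derivation exists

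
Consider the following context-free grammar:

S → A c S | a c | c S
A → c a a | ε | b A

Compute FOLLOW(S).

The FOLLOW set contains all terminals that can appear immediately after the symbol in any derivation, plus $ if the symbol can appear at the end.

We compute FOLLOW(S) using the standard algorithm.
FOLLOW(S) starts with {$}.
FIRST(A) = {b, c, ε}
FIRST(S) = {a, b, c}
FOLLOW(A) = {c}
FOLLOW(S) = {$}
Therefore, FOLLOW(S) = {$}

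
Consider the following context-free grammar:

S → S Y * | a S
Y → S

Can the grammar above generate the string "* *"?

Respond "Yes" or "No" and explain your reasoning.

No - no valid derivation exists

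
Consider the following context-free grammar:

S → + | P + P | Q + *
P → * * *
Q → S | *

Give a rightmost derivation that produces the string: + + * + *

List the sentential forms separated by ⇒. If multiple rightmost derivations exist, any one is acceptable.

S ⇒ Q + * ⇒ S + * ⇒ Q + * + * ⇒ S + * + * ⇒ + + * + *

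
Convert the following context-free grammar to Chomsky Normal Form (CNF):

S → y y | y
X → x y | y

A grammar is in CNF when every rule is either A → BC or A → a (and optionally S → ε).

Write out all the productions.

TY → y; S → y; TX → x; X → y; S → TY TY; X → TX TY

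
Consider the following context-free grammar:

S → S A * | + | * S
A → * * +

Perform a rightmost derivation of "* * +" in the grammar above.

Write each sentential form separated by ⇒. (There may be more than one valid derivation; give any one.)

S ⇒ * S ⇒ * * S ⇒ * * +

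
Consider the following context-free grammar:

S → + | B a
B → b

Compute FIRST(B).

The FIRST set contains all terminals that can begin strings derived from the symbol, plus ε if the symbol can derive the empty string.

We compute FIRST(B) using the standard algorithm.
FIRST(B) = {b}
FIRST(S) = {+, b}
Therefore, FIRST(B) = {b}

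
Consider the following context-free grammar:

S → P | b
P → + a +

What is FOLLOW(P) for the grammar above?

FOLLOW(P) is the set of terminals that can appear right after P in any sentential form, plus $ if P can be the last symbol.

We compute FOLLOW(P) using the standard algorithm.
FOLLOW(S) starts with {$}.
FIRST(P) = {+}
FIRST(S) = {+, b}
FOLLOW(P) = {$}
FOLLOW(S) = {$}
Therefore, FOLLOW(P) = {$}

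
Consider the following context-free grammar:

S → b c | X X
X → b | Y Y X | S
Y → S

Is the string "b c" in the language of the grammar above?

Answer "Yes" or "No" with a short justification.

Yes - a valid derivation exists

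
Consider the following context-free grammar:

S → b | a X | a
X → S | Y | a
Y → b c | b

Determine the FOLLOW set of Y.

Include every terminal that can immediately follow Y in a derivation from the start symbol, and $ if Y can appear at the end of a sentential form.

We compute FOLLOW(Y) using the standard algorithm.
FOLLOW(S) starts with {$}.
FIRST(S) = {a, b}
FIRST(X) = {a, b}
FIRST(Y) = {b}
FOLLOW(S) = {$}
FOLLOW(X) = {$}
FOLLOW(Y) = {$}
Therefore, FOLLOW(Y) = {$}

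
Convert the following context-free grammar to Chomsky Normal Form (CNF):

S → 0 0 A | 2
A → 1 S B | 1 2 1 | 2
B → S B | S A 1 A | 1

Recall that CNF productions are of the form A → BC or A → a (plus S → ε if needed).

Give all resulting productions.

T0 → 0; S → 2; T1 → 1; T2 → 2; A → 2; B → 1; S → T0 X0; X0 → T0 A; A → T1 X1; X1 → S B; A → T1 X2; X2 → T2 T1; B → S B; B → S X3; X3 → A X4; X4 → T1 A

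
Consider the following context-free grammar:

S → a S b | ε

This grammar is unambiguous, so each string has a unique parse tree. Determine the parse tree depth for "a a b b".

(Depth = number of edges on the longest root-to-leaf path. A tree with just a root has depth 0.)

3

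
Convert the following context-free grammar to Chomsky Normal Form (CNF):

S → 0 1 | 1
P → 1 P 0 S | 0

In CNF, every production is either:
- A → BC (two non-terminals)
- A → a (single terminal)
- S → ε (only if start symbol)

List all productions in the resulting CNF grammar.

T0 → 0; T1 → 1; S → 1; P → 0; S → T0 T1; P → T1 X0; X0 → P X1; X1 → T0 S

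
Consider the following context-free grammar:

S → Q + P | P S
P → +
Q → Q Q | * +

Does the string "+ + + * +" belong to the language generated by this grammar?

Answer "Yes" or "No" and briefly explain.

No - no valid derivation exists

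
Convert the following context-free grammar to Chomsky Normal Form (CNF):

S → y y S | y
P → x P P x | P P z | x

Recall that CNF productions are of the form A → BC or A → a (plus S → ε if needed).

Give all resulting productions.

TY → y; S → y; TX → x; TZ → z; P → x; S → TY X0; X0 → TY S; P → TX X1; X1 → P X2; X2 → P TX; P → P X3; X3 → P TZ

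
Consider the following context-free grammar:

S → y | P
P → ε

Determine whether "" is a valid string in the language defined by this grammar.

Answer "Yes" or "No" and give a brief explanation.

Yes - a valid derivation exists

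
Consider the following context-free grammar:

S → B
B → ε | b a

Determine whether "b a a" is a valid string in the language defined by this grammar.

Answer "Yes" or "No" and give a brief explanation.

No - no valid derivation exists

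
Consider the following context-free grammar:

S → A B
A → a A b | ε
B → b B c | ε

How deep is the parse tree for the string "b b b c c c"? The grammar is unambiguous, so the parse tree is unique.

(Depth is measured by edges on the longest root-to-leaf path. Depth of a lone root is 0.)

5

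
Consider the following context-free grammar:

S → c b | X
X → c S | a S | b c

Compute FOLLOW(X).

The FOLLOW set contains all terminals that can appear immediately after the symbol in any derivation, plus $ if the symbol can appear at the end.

We compute FOLLOW(X) using the standard algorithm.
FOLLOW(S) starts with {$}.
FIRST(S) = {a, b, c}
FIRST(X) = {a, b, c}
FOLLOW(S) = {$}
FOLLOW(X) = {$}
Therefore, FOLLOW(X) = {$}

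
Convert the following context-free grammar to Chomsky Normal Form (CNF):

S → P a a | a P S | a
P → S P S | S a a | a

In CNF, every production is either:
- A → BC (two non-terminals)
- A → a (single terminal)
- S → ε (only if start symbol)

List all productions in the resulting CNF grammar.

TA → a; S → a; P → a; S → P X0; X0 → TA TA; S → TA X1; X1 → P S; P → S X2; X2 → P S; P → S X3; X3 → TA TA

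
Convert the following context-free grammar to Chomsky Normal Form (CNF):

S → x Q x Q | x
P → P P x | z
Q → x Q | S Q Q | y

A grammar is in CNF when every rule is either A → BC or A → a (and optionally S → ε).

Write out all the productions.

TX → x; S → x; P → z; Q → y; S → TX X0; X0 → Q X1; X1 → TX Q; P → P X2; X2 → P TX; Q → TX Q; Q → S X3; X3 → Q Q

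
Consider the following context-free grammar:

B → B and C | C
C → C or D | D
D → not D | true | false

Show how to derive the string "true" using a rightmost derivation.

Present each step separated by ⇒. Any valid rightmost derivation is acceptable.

B ⇒ C ⇒ D ⇒ true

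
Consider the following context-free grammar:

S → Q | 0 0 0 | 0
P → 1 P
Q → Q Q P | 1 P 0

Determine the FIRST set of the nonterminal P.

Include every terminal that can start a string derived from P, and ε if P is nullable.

We compute FIRST(P) using the standard algorithm.
FIRST(P) = {1}
FIRST(Q) = {1}
FIRST(S) = {0, 1}
Therefore, FIRST(P) = {1}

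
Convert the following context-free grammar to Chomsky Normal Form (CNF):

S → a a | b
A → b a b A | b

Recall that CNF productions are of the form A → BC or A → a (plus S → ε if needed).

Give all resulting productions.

TA → a; S → b; TB → b; A → b; S → TA TA; A → TB X0; X0 → TA X1; X1 → TB A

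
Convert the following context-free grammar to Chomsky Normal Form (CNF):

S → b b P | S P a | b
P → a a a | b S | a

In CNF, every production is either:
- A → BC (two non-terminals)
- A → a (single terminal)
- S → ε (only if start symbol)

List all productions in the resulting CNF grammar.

TB → b; TA → a; S → b; P → a; S → TB X0; X0 → TB P; S → S X1; X1 → P TA; P → TA X2; X2 → TA TA; P → TB S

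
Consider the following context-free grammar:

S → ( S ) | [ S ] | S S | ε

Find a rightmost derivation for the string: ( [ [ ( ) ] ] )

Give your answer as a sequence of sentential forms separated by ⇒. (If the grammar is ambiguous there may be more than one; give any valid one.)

S ⇒ ( S ) ⇒ ( [ S ] ) ⇒ ( [ [ S ] ] ) ⇒ ( [ [ ( S ) ] ] ) ⇒ ( [ [ ( ) ] ] )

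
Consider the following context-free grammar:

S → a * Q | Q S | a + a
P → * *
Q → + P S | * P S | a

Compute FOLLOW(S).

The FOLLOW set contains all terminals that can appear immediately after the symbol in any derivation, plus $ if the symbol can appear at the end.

We compute FOLLOW(S) using the standard algorithm.
FOLLOW(S) starts with {$}.
FIRST(P) = {*}
FIRST(Q) = {*, +, a}
FIRST(S) = {*, +, a}
FOLLOW(P) = {*, +, a}
FOLLOW(Q) = {$, *, +, a}
FOLLOW(S) = {$, *, +, a}
Therefore, FOLLOW(S) = {$, *, +, a}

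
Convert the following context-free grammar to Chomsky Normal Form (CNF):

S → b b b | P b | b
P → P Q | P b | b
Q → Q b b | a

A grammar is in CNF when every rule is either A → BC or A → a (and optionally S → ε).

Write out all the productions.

TB → b; S → b; P → b; Q → a; S → TB X0; X0 → TB TB; S → P TB; P → P Q; P → P TB; Q → Q X1; X1 → TB TB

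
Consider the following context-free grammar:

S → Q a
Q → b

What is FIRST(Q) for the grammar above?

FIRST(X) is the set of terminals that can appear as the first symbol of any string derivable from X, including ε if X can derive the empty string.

We compute FIRST(Q) using the standard algorithm.
FIRST(Q) = {b}
FIRST(S) = {b}
Therefore, FIRST(Q) = {b}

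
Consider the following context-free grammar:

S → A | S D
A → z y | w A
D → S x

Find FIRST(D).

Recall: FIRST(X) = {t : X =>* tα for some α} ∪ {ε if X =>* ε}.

We compute FIRST(D) using the standard algorithm.
FIRST(A) = {w, z}
FIRST(D) = {w, z}
FIRST(S) = {w, z}
Therefore, FIRST(D) = {w, z}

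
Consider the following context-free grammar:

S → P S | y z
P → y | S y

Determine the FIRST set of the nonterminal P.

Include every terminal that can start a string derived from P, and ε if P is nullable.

We compute FIRST(P) using the standard algorithm.
FIRST(P) = {y}
FIRST(S) = {y}
Therefore, FIRST(P) = {y}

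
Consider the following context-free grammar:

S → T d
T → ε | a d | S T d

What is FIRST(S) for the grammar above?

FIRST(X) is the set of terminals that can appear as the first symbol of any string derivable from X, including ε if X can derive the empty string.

We compute FIRST(S) using the standard algorithm.
FIRST(S) = {a, d}
FIRST(T) = {a, d, ε}
Therefore, FIRST(S) = {a, d}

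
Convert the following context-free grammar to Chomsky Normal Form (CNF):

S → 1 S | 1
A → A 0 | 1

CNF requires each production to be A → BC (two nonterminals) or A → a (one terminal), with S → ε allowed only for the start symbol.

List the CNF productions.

T1 → 1; S → 1; T0 → 0; A → 1; S → T1 S; A → A T0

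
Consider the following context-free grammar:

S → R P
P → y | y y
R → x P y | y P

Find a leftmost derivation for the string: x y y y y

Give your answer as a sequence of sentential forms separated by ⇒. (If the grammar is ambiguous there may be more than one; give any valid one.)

S ⇒ R P ⇒ x P y P ⇒ x y y y P ⇒ x y y y y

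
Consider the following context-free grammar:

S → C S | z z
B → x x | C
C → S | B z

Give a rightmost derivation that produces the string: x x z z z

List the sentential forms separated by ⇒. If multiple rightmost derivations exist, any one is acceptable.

S ⇒ C S ⇒ C z z ⇒ B z z z ⇒ x x z z z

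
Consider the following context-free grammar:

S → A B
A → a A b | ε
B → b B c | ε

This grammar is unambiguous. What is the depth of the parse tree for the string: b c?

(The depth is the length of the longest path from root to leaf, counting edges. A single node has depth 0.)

3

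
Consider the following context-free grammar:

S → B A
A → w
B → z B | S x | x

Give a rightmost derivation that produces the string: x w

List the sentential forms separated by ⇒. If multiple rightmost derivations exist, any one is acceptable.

S ⇒ B A ⇒ B w ⇒ x w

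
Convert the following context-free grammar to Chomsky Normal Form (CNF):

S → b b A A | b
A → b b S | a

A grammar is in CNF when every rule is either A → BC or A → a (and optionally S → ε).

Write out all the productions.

TB → b; S → b; A → a; S → TB X0; X0 → TB X1; X1 → A A; A → TB X2; X2 → TB S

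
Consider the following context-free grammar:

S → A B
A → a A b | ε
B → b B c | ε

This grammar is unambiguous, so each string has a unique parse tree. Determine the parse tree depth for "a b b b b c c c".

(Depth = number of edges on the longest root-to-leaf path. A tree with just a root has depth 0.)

5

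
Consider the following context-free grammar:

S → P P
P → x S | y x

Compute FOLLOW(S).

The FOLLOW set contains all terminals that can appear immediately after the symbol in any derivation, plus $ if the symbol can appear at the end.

We compute FOLLOW(S) using the standard algorithm.
FOLLOW(S) starts with {$}.
FIRST(P) = {x, y}
FIRST(S) = {x, y}
FOLLOW(P) = {$, x, y}
FOLLOW(S) = {$, x, y}
Therefore, FOLLOW(S) = {$, x, y}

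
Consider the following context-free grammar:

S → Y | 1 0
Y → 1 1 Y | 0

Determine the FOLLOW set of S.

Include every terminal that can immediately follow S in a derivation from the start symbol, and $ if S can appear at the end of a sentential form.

We compute FOLLOW(S) using the standard algorithm.
FOLLOW(S) starts with {$}.
FIRST(S) = {0, 1}
FIRST(Y) = {0, 1}
FOLLOW(S) = {$}
FOLLOW(Y) = {$}
Therefore, FOLLOW(S) = {$}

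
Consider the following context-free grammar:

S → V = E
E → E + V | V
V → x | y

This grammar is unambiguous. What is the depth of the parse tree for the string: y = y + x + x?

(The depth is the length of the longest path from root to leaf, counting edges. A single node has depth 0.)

5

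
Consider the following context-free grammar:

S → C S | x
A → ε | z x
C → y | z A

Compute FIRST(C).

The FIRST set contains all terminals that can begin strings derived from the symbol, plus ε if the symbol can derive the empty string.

We compute FIRST(C) using the standard algorithm.
FIRST(A) = {z, ε}
FIRST(C) = {y, z}
FIRST(S) = {x, y, z}
Therefore, FIRST(C) = {y, z}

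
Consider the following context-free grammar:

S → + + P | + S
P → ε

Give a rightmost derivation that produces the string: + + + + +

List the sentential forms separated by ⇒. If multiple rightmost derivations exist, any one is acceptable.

S ⇒ + S ⇒ + + S ⇒ + + + S ⇒ + + + + + P ⇒ + + + + +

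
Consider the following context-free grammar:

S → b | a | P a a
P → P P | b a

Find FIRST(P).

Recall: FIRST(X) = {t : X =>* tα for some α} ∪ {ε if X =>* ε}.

We compute FIRST(P) using the standard algorithm.
FIRST(P) = {b}
FIRST(S) = {a, b}
Therefore, FIRST(P) = {b}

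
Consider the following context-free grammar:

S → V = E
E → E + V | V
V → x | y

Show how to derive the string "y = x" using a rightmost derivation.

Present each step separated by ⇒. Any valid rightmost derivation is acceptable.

S ⇒ V = E ⇒ V = V ⇒ V = x ⇒ y = x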